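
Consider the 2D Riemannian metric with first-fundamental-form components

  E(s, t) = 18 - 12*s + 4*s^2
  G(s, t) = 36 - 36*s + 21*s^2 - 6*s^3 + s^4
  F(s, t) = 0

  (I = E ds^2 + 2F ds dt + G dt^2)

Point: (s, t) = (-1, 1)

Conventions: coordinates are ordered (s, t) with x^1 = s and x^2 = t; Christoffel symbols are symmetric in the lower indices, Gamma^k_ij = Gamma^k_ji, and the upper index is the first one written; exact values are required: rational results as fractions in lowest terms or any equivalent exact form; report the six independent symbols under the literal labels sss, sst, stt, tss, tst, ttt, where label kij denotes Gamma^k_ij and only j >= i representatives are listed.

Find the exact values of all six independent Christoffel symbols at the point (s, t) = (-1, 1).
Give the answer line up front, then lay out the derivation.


Answer: Gamma_sss = -5/17, Gamma_sst = 0, Gamma_stt = 25/17, Gamma_tss = 0, Gamma_tst = -1/2, Gamma_ttt = 0

E = 34, F = 0, G = 100 at the point
E_s = -20, E_t = 0, F_s = 0, F_t = 0, G_s = -100, G_t = 0
EG - F^2 = 3400;  g^inv = (1/3400) * [[100, 0], [0, 34]]
first-kind symbols [ij,l] = (1/2)(d_i g_jl + d_j g_il - d_l g_ij): [ss,s] = E_s/2 = -10, [ss,t] = F_s - E_t/2 = 0, [st,s] = E_t/2 = 0, [st,t] = G_s/2 = -50, [tt,s] = F_t - G_s/2 = 50, [tt,t] = G_t/2 = 0
Gamma^s_ij = (G*[ij,s] - F*[ij,t])/(EG - F^2), Gamma^t_ij = (E*[ij,t] - F*[ij,s])/(EG - F^2)


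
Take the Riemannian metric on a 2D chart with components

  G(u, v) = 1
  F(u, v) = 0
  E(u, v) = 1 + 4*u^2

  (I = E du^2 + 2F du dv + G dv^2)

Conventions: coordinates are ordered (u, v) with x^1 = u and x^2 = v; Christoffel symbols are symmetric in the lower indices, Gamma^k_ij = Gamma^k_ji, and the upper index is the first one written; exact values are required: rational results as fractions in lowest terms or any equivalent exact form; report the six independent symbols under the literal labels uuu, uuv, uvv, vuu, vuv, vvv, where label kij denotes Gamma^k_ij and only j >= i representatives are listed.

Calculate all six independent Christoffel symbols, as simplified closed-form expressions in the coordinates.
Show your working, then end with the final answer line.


E = 1 + 4*u^2; F = 0; G = 1
Gamma^k_ij = (1/2) g^{kl} (d_i g_jl + d_j g_il - d_l g_ij), with g^inv = (1/(EG-F^2)) [[G, -F], [-F, E]]
first partials: E_u = 8*u, E_v = 0, F_u = 0, F_v = 0, G_u = 0, G_v = 0
D = EG - F^2 = 1 + 4*u^2
expanded: Gamma^u_uu = (G E_u - 2F F_u + F E_v)/(2D), Gamma^u_uv = (G E_v - F G_u)/(2D), Gamma^u_vv = (2G F_v - G G_u - F G_v)/(2D), Gamma^v_uu = (2E F_u - E E_v - F E_u)/(2D), Gamma^v_uv = (E G_u - F E_v)/(2D), Gamma^v_vv = (E G_v - 2F F_v + F G_u)/(2D); substitute and cancel common factors

Answer: Gamma_uuu = 4*u/(4*u^2 + 1), Gamma_uuv = 0, Gamma_uvv = 0, Gamma_vuu = 0, Gamma_vuv = 0, Gamma_vvv = 0


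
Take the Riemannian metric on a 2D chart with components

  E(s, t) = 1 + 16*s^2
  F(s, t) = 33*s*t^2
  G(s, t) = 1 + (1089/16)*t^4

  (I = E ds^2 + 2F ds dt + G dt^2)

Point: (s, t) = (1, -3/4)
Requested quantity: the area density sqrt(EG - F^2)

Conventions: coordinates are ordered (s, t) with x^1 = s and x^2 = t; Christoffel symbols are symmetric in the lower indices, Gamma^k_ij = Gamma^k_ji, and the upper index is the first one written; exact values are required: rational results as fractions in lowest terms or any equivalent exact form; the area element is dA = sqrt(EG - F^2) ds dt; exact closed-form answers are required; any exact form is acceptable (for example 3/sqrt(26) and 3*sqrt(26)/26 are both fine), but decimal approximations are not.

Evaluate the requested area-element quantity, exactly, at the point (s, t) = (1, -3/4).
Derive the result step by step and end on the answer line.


E = 17, F = 297/16, G = 92305/4096; EG - F^2 = 157841/4096

Answer: sqrt(EG - F^2) = sqrt(157841)/64


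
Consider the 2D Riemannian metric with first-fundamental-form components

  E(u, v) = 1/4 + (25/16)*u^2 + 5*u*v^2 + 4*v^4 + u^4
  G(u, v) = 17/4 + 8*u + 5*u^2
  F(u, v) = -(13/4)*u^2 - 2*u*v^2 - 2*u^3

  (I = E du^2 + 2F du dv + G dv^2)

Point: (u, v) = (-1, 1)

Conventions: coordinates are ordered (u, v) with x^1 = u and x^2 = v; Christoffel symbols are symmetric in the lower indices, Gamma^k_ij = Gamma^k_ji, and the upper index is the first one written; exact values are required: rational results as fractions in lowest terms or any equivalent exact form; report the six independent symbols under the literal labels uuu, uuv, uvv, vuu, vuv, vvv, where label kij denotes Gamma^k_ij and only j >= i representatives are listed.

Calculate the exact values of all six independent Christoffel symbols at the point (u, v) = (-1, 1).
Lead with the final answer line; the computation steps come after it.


Answer: Gamma_uuu = 131/109, Gamma_uuv = 288/109, Gamma_uvv = 400/109, Gamma_vuu = -471/109, Gamma_vuv = -260/109, Gamma_vvv = -240/109

E = 29/16, F = 3/4, G = 5/4 at the point
E_u = -17/8, E_v = 6, F_u = -3/2, F_v = 4, G_u = -2, G_v = 0
EG - F^2 = 109/64;  g^inv = (64/109) * [[5/4, -3/4], [-3/4, 29/16]]
first-kind symbols [ij,l] = (1/2)(d_i g_jl + d_j g_il - d_l g_ij): [uu,u] = E_u/2 = -17/16, [uu,v] = F_u - E_v/2 = -9/2, [uv,u] = E_v/2 = 3, [uv,v] = G_u/2 = -1, [vv,u] = F_v - G_u/2 = 5, [vv,v] = G_v/2 = 0
Gamma^u_ij = (G*[ij,u] - F*[ij,v])/(EG - F^2), Gamma^v_ij = (E*[ij,v] - F*[ij,u])/(EG - F^2)


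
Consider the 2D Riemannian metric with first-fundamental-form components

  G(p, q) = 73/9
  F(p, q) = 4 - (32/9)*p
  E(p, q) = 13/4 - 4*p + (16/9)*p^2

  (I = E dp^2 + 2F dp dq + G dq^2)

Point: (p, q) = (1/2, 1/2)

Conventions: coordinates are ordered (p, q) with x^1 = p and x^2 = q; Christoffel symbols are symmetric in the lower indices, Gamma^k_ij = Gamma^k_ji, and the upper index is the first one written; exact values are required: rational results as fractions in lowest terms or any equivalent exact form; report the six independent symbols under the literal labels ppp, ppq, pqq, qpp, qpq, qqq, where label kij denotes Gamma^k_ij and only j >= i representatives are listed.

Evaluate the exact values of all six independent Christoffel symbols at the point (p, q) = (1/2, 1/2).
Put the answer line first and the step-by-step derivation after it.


Answer: Gamma_ppp = -40/317, Gamma_ppq = 0, Gamma_pqq = 0, Gamma_qpp = -128/317, Gamma_qpq = 0, Gamma_qqq = 0

E = 61/36, F = 20/9, G = 73/9 at the point
E_p = -20/9, E_q = 0, F_p = -32/9, F_q = 0, G_p = 0, G_q = 0
EG - F^2 = 317/36;  g^inv = (36/317) * [[73/9, -20/9], [-20/9, 61/36]]
first-kind symbols [ij,l] = (1/2)(d_i g_jl + d_j g_il - d_l g_ij): [pp,p] = E_p/2 = -10/9, [pp,q] = F_p - E_q/2 = -32/9, [pq,p] = E_q/2 = 0, [pq,q] = G_p/2 = 0, [qq,p] = F_q - G_p/2 = 0, [qq,q] = G_q/2 = 0
Gamma^p_ij = (G*[ij,p] - F*[ij,q])/(EG - F^2), Gamma^q_ij = (E*[ij,q] - F*[ij,p])/(EG - F^2)


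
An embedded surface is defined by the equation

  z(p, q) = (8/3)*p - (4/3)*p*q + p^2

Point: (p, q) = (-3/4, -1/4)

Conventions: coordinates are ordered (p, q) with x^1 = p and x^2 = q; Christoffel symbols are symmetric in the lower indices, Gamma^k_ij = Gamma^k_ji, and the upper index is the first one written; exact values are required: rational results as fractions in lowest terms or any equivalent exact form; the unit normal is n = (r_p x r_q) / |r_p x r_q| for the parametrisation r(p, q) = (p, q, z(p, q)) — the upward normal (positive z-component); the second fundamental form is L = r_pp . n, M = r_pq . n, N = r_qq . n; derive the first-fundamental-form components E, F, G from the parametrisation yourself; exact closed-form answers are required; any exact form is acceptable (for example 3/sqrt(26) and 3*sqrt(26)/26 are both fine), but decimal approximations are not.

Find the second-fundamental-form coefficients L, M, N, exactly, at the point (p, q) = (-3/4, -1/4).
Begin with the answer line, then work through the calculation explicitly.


Answer: L = 4*sqrt(17)/17, M = -8*sqrt(17)/51, N = 0

z_p = 3/2, z_q = 1, z_pp = 2, z_pq = -4/3, z_qq = 0
E = 13/4, F = 3/2, G = 2; answer radicand W^2 = 17/4
unnormalised second-form numerators: l = 2, m = -4/3, n = 0; L = l/sqrt(17/4), and similarly M = m/sqrt(W^2), N = n/sqrt(W^2)


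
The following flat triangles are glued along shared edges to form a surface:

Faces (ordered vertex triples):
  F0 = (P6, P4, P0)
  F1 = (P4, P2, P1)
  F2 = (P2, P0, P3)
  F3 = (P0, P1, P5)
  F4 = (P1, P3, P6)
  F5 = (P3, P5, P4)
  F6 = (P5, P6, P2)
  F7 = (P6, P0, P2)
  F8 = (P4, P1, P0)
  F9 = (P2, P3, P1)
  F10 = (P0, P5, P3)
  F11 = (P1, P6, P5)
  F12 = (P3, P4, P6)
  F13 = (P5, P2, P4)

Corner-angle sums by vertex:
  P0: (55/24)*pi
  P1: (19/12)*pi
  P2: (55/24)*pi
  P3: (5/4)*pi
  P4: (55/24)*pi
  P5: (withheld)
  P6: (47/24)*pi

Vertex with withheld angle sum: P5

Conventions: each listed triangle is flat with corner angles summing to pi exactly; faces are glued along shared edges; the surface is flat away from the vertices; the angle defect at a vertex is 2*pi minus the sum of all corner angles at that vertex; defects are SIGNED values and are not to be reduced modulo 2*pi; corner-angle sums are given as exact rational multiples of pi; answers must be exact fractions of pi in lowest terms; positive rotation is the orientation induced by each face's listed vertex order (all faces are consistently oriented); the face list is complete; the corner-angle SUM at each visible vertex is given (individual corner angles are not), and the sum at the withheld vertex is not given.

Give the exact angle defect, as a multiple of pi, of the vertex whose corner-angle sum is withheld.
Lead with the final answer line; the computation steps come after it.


Answer: defect(P5) = -pi/3

V = 7, E = 21, F = 14; chi = V - E + F = 0
Gauss-Bonnet: total defect = 2*pi*chi = 0; visible defects sum to pi/3


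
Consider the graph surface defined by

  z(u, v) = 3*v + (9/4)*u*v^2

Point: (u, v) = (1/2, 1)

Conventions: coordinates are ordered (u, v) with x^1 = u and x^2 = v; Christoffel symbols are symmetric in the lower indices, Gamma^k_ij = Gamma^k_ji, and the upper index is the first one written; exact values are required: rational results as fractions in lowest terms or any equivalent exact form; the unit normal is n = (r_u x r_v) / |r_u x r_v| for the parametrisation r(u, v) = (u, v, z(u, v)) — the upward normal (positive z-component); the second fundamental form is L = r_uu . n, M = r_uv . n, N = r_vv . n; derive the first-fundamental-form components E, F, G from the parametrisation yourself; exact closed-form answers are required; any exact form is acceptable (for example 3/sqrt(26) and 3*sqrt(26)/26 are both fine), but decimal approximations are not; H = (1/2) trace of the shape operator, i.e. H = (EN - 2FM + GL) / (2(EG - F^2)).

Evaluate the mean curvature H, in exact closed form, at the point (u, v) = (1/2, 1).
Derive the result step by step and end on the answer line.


z_u = 9/4, z_v = 21/4, z_uu = 0, z_uv = 9/2, z_vv = 9/4
E = 97/16, F = 189/16, G = 457/16; answer radicand W^2 = 269/8
unnormalised second-form numerators: l = 0, m = 9/2, n = 9/4; L = l/sqrt(269/8), and similarly M = m/sqrt(W^2), N = n/sqrt(W^2)
H = (E*n - 2*F*m + G*l) / (2*(EG - F^2)*sqrt(W^2)); E*n - 2*F*m + G*l = -5931/64, EG - F^2 = 269/8, so H = (-5931/4304)/sqrt(269/8)

Answer: H = -5931*sqrt(538)/578888


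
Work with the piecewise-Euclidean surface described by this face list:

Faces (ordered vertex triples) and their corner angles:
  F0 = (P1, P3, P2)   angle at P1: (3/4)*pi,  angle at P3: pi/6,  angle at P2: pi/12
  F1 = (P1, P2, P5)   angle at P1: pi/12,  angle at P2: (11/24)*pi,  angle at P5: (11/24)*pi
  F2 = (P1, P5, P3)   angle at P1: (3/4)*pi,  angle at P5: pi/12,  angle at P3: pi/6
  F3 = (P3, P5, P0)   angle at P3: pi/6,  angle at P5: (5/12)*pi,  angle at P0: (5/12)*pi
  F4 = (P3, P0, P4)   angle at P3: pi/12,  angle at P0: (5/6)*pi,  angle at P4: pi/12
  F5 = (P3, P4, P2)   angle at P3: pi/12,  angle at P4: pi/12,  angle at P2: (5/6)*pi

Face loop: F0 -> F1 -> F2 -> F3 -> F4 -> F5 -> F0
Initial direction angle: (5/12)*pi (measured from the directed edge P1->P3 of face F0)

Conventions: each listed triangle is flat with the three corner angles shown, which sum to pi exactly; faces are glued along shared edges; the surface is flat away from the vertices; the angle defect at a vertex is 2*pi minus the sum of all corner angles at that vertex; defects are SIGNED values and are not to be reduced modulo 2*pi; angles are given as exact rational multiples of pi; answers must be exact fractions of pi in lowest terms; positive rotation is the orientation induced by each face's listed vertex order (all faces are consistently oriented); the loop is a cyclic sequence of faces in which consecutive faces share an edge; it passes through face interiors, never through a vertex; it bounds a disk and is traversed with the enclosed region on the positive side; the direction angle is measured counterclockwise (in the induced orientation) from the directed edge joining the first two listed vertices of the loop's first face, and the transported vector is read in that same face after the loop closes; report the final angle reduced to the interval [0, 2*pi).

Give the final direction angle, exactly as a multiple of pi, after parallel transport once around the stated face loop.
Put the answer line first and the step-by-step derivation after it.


Answer: final direction angle = pi/6

enclosed vertex P1: corner angles sum to (19/12)*pi, defect = 2*pi - (19/12)*pi = (5/12)*pi
enclosed vertex P3: corner angles sum to (2/3)*pi, defect = 2*pi - (2/3)*pi = (4/3)*pi
summing the enclosed defects onto the initial angle, mod 2*pi in the induced orientation:
final angle = (5/12)*pi + (7/4)*pi = pi/6 (mod 2*pi)


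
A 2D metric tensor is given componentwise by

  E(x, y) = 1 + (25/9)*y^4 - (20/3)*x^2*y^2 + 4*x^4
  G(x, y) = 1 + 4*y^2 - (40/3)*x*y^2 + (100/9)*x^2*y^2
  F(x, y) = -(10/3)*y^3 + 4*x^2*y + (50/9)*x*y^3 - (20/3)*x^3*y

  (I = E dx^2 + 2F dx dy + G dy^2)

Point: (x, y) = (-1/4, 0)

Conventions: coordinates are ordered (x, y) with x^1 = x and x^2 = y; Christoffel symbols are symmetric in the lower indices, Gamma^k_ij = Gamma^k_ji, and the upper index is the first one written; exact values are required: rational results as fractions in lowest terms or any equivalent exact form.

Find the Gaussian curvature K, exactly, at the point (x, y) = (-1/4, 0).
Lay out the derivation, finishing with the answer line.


E = 65/64, F = 0, G = 1, EG - F^2 = 65/64 at the point
E_x = -1/4, E_y = 0, F_x = 0, F_y = 17/48, G_x = 0, G_y = 0
E_yy = -5/6, F_xy = -13/4, G_xx = 0
K follows from Brioschi's formula, (det M1 - det M2)/(EG - F^2)^2.
M1 = [[-E_yy/2 + F_xy - G_xx/2, E_x/2, F_x - E_y/2], [F_y - G_x/2, E, F], [G_y/2, F, G]] = [[-17/6, -1/8, 0], [17/48, 65/64, 0], [0, 0, 1]]; det M1 = -17/6
M2 = [[0, E_y/2, G_x/2], [E_y/2, E, F], [G_x/2, F, G]] = [[0, 0, 0], [0, 65/64, 0], [0, 0, 1]]; det M2 = 0
det M1 - det M2 = -17/6; K = -17/6 / (65/64)^2 = -34816/12675

Answer: K = -34816/12675


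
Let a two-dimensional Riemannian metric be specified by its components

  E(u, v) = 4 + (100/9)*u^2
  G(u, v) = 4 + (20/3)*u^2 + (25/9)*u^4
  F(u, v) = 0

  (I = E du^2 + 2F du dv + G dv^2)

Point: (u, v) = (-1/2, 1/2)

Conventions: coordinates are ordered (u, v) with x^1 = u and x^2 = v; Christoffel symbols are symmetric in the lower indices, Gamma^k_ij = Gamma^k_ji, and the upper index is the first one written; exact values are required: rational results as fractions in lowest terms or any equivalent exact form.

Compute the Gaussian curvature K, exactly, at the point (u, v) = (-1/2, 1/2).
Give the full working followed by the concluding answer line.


E = 61/9, F = 0, G = 841/144, EG - F^2 = 51301/1296 at the point
E_u = -100/9, E_v = 0, F_u = 0, F_v = 0, G_u = -145/18, G_v = 0
E_vv = 0, F_uv = 0, G_uu = 65/3
Apply the Brioschi formula K = (det M1 - det M2)/(EG - F^2)^2 over the derivative matrices of E, F, G.
M1 = [[-E_vv/2 + F_uv - G_uu/2, E_u/2, F_u - E_v/2], [F_v - G_u/2, E, F], [G_v/2, F, G]] = [[-65/6, -50/9, 0], [145/36, 61/9, 0], [0, 0, 841/144]]; det M1 = -3477535/11664
M2 = [[0, E_v/2, G_u/2], [E_v/2, E, F], [G_u/2, F, G]] = [[0, 0, -145/36], [0, 61/9, 0], [-145/36, 0, 841/144]]; det M2 = -1282525/11664
det M1 - det M2 = -121945/648; K = -121945/648 / (51301/1296)^2 = -12960/107909

Answer: K = -12960/107909


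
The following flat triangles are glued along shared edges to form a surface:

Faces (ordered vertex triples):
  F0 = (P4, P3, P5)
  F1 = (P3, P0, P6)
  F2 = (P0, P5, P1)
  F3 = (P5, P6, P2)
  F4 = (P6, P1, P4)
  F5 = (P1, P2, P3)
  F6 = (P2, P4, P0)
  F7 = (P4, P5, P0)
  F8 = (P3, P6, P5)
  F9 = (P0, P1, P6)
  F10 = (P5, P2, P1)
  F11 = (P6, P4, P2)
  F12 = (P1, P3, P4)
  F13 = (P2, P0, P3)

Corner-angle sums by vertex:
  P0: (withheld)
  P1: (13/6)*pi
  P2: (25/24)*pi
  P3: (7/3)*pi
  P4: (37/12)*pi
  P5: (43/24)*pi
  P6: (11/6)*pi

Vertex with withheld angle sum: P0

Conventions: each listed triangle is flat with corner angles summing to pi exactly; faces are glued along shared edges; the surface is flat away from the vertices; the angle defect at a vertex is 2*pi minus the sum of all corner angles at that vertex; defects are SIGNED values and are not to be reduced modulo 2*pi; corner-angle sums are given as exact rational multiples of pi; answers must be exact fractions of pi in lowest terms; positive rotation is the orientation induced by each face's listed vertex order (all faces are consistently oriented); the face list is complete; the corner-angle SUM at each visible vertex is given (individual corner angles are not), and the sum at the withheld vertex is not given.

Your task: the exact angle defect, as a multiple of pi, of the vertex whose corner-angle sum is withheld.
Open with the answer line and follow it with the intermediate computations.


Answer: defect(P0) = pi/4

V = 7, E = 21, F = 14; chi = V - E + F = 0
Gauss-Bonnet: total defect = 2*pi*chi = 0; visible defects sum to -pi/4


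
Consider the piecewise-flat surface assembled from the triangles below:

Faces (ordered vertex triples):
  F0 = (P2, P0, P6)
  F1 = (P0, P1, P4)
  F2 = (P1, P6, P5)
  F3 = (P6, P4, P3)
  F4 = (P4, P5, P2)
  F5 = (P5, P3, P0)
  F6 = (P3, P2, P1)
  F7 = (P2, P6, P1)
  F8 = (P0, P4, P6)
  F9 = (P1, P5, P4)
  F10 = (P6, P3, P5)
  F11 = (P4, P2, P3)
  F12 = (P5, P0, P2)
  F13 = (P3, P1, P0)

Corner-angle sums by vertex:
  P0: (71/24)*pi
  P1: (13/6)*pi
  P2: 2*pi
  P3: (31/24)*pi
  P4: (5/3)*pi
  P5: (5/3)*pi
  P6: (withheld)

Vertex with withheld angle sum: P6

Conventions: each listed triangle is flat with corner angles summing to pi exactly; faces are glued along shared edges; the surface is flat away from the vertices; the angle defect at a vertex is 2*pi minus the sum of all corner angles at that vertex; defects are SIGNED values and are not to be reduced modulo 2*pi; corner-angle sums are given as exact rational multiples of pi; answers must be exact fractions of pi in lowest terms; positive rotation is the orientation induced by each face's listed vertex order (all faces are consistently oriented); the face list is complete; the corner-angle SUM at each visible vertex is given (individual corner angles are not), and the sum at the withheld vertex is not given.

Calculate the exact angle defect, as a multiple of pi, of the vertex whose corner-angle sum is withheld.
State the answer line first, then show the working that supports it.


Answer: defect(P6) = -pi/4

V = 7, E = 21, F = 14; chi = V - E + F = 0
Gauss-Bonnet: total defect = 2*pi*chi = 0; visible defects sum to pi/4


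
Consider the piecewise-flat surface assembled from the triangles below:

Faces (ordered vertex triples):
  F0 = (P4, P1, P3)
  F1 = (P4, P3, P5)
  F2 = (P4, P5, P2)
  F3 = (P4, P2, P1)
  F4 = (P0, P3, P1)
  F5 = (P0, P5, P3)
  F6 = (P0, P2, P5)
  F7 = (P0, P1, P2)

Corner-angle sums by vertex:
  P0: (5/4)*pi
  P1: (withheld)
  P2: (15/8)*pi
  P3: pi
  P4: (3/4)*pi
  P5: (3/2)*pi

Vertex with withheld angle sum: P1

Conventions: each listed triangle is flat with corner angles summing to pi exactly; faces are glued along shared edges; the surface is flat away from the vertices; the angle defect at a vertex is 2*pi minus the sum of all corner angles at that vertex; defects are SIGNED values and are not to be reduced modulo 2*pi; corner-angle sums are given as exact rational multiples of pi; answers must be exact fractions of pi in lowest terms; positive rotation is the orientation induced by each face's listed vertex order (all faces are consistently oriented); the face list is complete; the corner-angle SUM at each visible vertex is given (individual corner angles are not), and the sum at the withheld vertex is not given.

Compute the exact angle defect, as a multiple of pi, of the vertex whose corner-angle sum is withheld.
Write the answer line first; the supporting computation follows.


Answer: defect(P1) = (3/8)*pi

V = 6, E = 12, F = 8; chi = V - E + F = 2
Gauss-Bonnet: total defect = 2*pi*chi = 4*pi; visible defects sum to (29/8)*pi


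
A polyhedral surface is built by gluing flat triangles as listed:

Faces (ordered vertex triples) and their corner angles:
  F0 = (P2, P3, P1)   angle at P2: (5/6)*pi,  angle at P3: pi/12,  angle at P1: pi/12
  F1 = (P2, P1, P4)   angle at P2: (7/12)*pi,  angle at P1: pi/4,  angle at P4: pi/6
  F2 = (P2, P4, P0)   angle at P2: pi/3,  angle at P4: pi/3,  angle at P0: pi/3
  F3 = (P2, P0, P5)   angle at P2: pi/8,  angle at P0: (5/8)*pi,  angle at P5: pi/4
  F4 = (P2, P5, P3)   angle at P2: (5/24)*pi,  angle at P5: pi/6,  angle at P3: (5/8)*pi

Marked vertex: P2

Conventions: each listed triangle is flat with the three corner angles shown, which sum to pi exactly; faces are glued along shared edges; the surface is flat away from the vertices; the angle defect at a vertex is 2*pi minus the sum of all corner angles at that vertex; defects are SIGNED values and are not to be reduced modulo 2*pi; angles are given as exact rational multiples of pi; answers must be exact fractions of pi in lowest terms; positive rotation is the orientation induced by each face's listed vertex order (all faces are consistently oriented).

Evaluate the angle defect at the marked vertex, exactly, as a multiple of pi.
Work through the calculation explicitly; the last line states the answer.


Sum of corner angles at P2: (25/12)*pi
defect = 2*pi - (25/12)*pi

Answer: defect(P2) = -pi/12


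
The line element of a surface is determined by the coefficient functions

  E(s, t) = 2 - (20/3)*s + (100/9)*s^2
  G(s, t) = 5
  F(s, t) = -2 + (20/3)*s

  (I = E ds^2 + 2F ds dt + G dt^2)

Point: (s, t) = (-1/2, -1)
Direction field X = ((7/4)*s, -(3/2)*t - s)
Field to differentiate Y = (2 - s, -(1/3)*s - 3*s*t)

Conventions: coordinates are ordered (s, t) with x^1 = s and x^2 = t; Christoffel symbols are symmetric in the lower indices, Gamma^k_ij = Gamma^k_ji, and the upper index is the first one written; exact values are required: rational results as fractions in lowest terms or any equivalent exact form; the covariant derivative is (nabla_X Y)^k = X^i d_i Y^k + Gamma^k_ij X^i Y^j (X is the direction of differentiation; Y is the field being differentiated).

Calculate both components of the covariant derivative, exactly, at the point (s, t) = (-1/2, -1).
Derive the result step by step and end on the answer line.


E = 73/9, F = -16/3, G = 5 at the point
E_s = -160/9, E_t = 0, F_s = 20/3, F_t = 0, G_s = 0, G_t = 0
EG - F^2 = 109/9;  g^inv = (9/109) * [[5, 16/3], [16/3, 73/9]]
first-kind symbols [ij,l] = (1/2)(d_i g_jl + d_j g_il - d_l g_ij): [ss,s] = E_s/2 = -80/9, [ss,t] = F_s - E_t/2 = 20/3, [st,s] = E_t/2 = 0, [st,t] = G_s/2 = 0, [tt,s] = F_t - G_s/2 = 0, [tt,t] = G_t/2 = 0
Gamma^s_ij = (G*[ij,s] - F*[ij,t])/(EG - F^2), Gamma^t_ij = (E*[ij,t] - F*[ij,s])/(EG - F^2)
Gamma_sss = -80/109, Gamma_sst = 0, Gamma_stt = 0, Gamma_tss = 60/109, Gamma_tst = 0, Gamma_ttt = 0
X = (-7/8, 2), Y = (5/2, -4/3) at the point

Answer: (nabla_X Y)^s = 2163/872, (nabla_X Y)^t = -703/1308


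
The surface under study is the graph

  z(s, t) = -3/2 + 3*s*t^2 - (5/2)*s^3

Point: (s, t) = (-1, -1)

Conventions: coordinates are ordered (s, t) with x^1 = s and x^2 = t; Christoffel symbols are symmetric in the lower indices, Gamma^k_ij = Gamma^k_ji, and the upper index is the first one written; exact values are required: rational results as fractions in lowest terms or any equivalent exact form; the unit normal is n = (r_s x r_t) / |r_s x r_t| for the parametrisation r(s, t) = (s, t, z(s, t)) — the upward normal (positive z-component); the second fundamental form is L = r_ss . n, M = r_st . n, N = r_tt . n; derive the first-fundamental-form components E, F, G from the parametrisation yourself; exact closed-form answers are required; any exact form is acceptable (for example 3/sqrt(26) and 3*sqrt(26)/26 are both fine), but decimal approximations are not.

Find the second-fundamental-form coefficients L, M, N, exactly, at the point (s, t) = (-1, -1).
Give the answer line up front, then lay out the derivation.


Answer: L = 30*sqrt(229)/229, M = -12*sqrt(229)/229, N = -12*sqrt(229)/229

z_s = -9/2, z_t = 6, z_ss = 15, z_st = -6, z_tt = -6
E = 85/4, F = -27, G = 37; answer radicand W^2 = 229/4
unnormalised second-form numerators: l = 15, m = -6, n = -6; L = l/sqrt(229/4), and similarly M = m/sqrt(W^2), N = n/sqrt(W^2)


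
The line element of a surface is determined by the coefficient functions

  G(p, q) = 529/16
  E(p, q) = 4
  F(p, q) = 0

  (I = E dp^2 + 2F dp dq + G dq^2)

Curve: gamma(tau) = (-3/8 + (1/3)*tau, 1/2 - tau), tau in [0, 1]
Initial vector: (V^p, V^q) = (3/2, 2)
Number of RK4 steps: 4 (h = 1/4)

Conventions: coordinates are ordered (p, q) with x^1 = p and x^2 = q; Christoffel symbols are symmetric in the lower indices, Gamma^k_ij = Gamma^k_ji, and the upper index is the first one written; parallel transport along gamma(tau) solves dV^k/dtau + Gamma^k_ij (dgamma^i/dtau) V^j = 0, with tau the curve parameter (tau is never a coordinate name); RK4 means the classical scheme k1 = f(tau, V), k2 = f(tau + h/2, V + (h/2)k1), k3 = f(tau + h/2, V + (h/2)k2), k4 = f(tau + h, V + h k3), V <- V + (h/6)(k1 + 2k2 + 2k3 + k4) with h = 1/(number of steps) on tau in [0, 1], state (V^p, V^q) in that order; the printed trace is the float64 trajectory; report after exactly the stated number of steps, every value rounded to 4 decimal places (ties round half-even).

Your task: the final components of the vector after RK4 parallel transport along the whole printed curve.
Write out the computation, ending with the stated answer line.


gamma'(tau) = (1/3, -1); f(tau, V)^k = -Gamma^k_ij(gamma(tau)) gamma'^i(tau) V^j; h = 1/4; intermediate values shown to 6 dp
curve data and Christoffel symbols at the stage parameters:
  tau = 0.000000: gamma = (-0.375000, 0.500000), gamma' = (0.333333, -1.000000); Gamma_ppp = 0.000000, Gamma_ppq = 0.000000, Gamma_pqq = 0.000000, Gamma_qpp = 0.000000, Gamma_qpq = 0.000000, Gamma_qqq = 0.000000
  tau = 0.125000: gamma = (-0.333333, 0.375000), gamma' = (0.333333, -1.000000); Gamma_ppp = 0.000000, Gamma_ppq = 0.000000, Gamma_pqq = 0.000000, Gamma_qpp = 0.000000, Gamma_qpq = 0.000000, Gamma_qqq = 0.000000
  tau = 0.250000: gamma = (-0.291667, 0.250000), gamma' = (0.333333, -1.000000); Gamma_ppp = 0.000000, Gamma_ppq = 0.000000, Gamma_pqq = 0.000000, Gamma_qpp = 0.000000, Gamma_qpq = 0.000000, Gamma_qqq = 0.000000
  tau = 0.375000: gamma = (-0.250000, 0.125000), gamma' = (0.333333, -1.000000); Gamma_ppp = 0.000000, Gamma_ppq = 0.000000, Gamma_pqq = 0.000000, Gamma_qpp = 0.000000, Gamma_qpq = 0.000000, Gamma_qqq = 0.000000
  tau = 0.500000: gamma = (-0.208333, 0.000000), gamma' = (0.333333, -1.000000); Gamma_ppp = 0.000000, Gamma_ppq = 0.000000, Gamma_pqq = 0.000000, Gamma_qpp = 0.000000, Gamma_qpq = 0.000000, Gamma_qqq = 0.000000
  tau = 0.625000: gamma = (-0.166667, -0.125000), gamma' = (0.333333, -1.000000); Gamma_ppp = 0.000000, Gamma_ppq = 0.000000, Gamma_pqq = 0.000000, Gamma_qpp = 0.000000, Gamma_qpq = 0.000000, Gamma_qqq = 0.000000
  tau = 0.750000: gamma = (-0.125000, -0.250000), gamma' = (0.333333, -1.000000); Gamma_ppp = 0.000000, Gamma_ppq = 0.000000, Gamma_pqq = 0.000000, Gamma_qpp = 0.000000, Gamma_qpq = 0.000000, Gamma_qqq = 0.000000
  tau = 0.875000: gamma = (-0.083333, -0.375000), gamma' = (0.333333, -1.000000); Gamma_ppp = 0.000000, Gamma_ppq = 0.000000, Gamma_pqq = 0.000000, Gamma_qpp = 0.000000, Gamma_qpq = 0.000000, Gamma_qqq = 0.000000
  tau = 1.000000: gamma = (-0.041667, -0.500000), gamma' = (0.333333, -1.000000); Gamma_ppp = 0.000000, Gamma_ppq = 0.000000, Gamma_pqq = 0.000000, Gamma_qpp = 0.000000, Gamma_qpq = 0.000000, Gamma_qqq = 0.000000
step 0: V^p = 1.5000, V^q = 2.0000
step 1: k1 = (0.000000, 0.000000), k2 = (0.000000, 0.000000), k3 = (0.000000, 0.000000), k4 = (0.000000, 0.000000); V <- V + (h/6)(k1 + 2k2 + 2k3 + k4): V^p = 1.5000, V^q = 2.0000
step 2: k1 = (0.000000, 0.000000), k2 = (0.000000, 0.000000), k3 = (0.000000, 0.000000), k4 = (0.000000, 0.000000); V <- V + (h/6)(k1 + 2k2 + 2k3 + k4): V^p = 1.5000, V^q = 2.0000
step 3: k1 = (0.000000, 0.000000), k2 = (0.000000, 0.000000), k3 = (0.000000, 0.000000), k4 = (0.000000, 0.000000); V <- V + (h/6)(k1 + 2k2 + 2k3 + k4): V^p = 1.5000, V^q = 2.0000
step 4: k1 = (0.000000, 0.000000), k2 = (0.000000, 0.000000), k3 = (0.000000, 0.000000), k4 = (0.000000, 0.000000); V <- V + (h/6)(k1 + 2k2 + 2k3 + k4): V^p = 1.5000, V^q = 2.0000

Answer: V^p = 1.5000, V^q = 2.0000


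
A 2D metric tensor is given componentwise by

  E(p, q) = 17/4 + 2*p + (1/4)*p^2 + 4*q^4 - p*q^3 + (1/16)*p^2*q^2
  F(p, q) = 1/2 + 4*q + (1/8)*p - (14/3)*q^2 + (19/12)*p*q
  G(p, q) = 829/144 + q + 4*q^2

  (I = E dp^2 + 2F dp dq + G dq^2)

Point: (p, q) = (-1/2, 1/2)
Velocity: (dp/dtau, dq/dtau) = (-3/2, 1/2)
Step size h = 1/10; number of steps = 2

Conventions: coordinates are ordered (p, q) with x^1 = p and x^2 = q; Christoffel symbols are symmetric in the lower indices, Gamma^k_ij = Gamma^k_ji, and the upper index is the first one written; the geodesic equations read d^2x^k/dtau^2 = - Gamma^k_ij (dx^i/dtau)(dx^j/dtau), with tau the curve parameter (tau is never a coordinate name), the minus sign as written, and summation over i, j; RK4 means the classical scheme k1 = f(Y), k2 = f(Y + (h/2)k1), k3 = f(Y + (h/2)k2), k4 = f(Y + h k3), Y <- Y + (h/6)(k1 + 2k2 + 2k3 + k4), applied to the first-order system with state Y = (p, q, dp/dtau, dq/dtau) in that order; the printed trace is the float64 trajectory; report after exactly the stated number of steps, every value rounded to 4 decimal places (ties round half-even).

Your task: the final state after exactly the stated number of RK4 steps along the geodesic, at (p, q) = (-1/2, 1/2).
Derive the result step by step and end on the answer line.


f(Y) = (dp/dtau, dq/dtau, -Gamma^p_ij Y'^i Y'^j, -Gamma^q_ij Y'^i Y'^j) with the Gammas evaluated at the stage position; h = 0.100000; intermediate values shown to 6 dp
step 0: p = -0.5000, q = 0.5000, dp/dtau = -1.5000, dq/dtau = 0.5000
step 1:
  k1: at (p, q) = (-0.500000, 0.500000), (dp/dtau, dq/dtau) = (-1.500000, 0.500000); Gamma_ppp = 0.237919, Gamma_ppq = 0.339249, Gamma_pqq = -0.499451, Gamma_qpp = -0.067084, Gamma_qpq = -0.040905, Gamma_qqq = 0.404719; k1 = (-1.500000, 0.500000, 0.098419, -0.011598)
  k2: at (p, q) = (-0.575000, 0.525000), (dp/dtau, dq/dtau) = (-1.495079, 0.499420); Gamma_ppp = 0.234681, Gamma_ppq = 0.402184, Gamma_pqq = -0.594719, Gamma_qpp = -0.085209, Gamma_qpq = -0.041605, Gamma_qqq = 0.413614; k2 = (-1.495079, 0.499420, 0.224362, 0.025171)
  k3: at (p, q) = (-0.574754, 0.524971), (dp/dtau, dq/dtau) = (-1.488782, 0.501259); Gamma_ppp = 0.234684, Gamma_ppq = 0.402063, Gamma_pqq = -0.594517, Gamma_qpp = -0.085182, Gamma_qpq = -0.041609, Gamma_qqq = 0.413609; k3 = (-1.488782, 0.501259, 0.229298, 0.022778)
  k4: at (p, q) = (-0.648878, 0.550126), (dp/dtau, dq/dtau) = (-1.477070, 0.502278); Gamma_ppp = 0.228785, Gamma_ppq = 0.470855, Gamma_pqq = -0.686497, Gamma_qpp = -0.105323, Gamma_qpq = -0.040204, Gamma_qqq = 0.417839; k4 = (-1.477070, 0.502278, 0.372696, 0.064718)
  Y <- Y + (h/6)(k1 + 2k2 + 2k3 + k4): p = -0.6491, q = 0.5501, dp/dtau = -1.4770, dq/dtau = 0.5025
step 2:
  k1: at (p, q) = (-0.649080, 0.550061), (dp/dtau, dq/dtau) = (-1.477026, 0.502484); Gamma_ppp = 0.228803, Gamma_ppq = 0.470795, Gamma_pqq = -0.686504, Gamma_qpp = -0.105282, Gamma_qpq = -0.040197, Gamma_qqq = 0.417819; k1 = (-1.477026, 0.502484, 0.373008, 0.064522)
  k2: at (p, q) = (-0.722931, 0.575185), (dp/dtau, dq/dtau) = (-1.458376, 0.505710); Gamma_ppp = 0.219808, Gamma_ppq = 0.544808, Gamma_pqq = -0.773935, Gamma_qpp = -0.127472, Gamma_qpq = -0.036158, Gamma_qqq = 0.417213; k2 = (-1.458376, 0.505710, 0.534036, 0.111082)
  k3: at (p, q) = (-0.721999, 0.575346), (dp/dtau, dq/dtau) = (-1.450324, 0.508038); Gamma_ppp = 0.219767, Gamma_ppq = 0.544796, Gamma_pqq = -0.773594, Gamma_qpp = -0.127565, Gamma_qpq = -0.036193, Gamma_qqq = 0.417282; k3 = (-1.450324, 0.508038, 0.540233, 0.107288)
  k4: at (p, q) = (-0.794112, 0.600864), (dp/dtau, dq/dtau) = (-1.423003, 0.513212); Gamma_ppp = 0.207097, Gamma_ppq = 0.623646, Gamma_pqq = -0.854848, Gamma_qpp = -0.152295, Gamma_qpq = -0.029085, Gamma_qqq = 0.412012; k4 = (-1.423003, 0.513212, 0.716697, 0.157389)
  Y <- Y + (h/6)(k1 + 2k2 + 2k3 + k4): p = -0.7944, q = 0.6008, dp/dtau = -1.4231, dq/dtau = 0.5135

Answer: p = -0.7944, q = 0.6008, dp/dtau = -1.4231, dq/dtau = 0.5135


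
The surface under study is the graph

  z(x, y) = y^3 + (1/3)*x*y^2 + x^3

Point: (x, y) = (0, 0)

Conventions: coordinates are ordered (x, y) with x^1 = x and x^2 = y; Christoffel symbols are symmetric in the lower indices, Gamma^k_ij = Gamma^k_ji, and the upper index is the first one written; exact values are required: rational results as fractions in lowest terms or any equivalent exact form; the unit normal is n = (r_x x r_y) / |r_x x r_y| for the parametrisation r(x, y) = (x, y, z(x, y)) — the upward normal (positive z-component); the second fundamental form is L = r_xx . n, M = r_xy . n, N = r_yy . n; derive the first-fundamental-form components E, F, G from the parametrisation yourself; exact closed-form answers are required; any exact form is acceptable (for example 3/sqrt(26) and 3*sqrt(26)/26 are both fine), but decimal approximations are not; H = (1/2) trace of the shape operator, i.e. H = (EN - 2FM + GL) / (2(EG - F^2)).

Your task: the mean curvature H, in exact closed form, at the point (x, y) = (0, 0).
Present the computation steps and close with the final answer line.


z_x = 0, z_y = 0, z_xx = 0, z_xy = 0, z_yy = 0
E = 1, F = 0, G = 1; answer radicand W^2 = 1
unnormalised second-form numerators: l = 0, m = 0, n = 0; L = l/sqrt(1), and similarly M = m/sqrt(W^2), N = n/sqrt(W^2)
H = (E*n - 2*F*m + G*l) / (2*(EG - F^2)*sqrt(W^2)); E*n - 2*F*m + G*l = 0, EG - F^2 = 1, so H = (0)/sqrt(1)

Answer: H = 0


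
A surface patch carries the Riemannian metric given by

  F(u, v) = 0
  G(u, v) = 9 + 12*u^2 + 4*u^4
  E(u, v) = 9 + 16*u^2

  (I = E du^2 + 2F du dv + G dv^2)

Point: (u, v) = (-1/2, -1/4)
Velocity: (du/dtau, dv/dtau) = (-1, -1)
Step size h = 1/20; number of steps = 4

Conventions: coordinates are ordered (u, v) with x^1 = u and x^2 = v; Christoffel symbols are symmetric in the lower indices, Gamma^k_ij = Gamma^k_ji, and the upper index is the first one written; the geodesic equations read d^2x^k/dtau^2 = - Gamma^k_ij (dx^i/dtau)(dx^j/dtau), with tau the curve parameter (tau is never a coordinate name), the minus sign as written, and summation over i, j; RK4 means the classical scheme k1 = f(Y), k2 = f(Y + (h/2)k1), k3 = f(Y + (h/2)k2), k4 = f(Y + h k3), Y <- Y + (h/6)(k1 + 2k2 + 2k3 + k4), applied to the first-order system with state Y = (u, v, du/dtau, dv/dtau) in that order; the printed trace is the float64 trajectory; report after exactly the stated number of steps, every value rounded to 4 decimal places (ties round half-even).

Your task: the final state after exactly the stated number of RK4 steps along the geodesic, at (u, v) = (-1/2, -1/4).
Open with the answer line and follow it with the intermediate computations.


Answer: u = -0.6974, v = -0.4273, du/dtau = -0.9685, dv/dtau = -0.7762

f(Y) = (du/dtau, dv/dtau, -Gamma^u_ij Y'^i Y'^j, -Gamma^v_ij Y'^i Y'^j) with the Gammas evaluated at the stage position; h = 0.050000; intermediate values shown to 6 dp
step 0: u = -0.5000, v = -0.2500, du/dtau = -1.0000, dv/dtau = -1.0000
step 1:
  k1: at (u, v) = (-0.500000, -0.250000), (du/dtau, dv/dtau) = (-1.000000, -1.000000); Gamma_uuu = -0.615385, Gamma_uuv = 0.000000, Gamma_uvv = 0.538462, Gamma_vuu = 0.000000, Gamma_vuv = -0.571429, Gamma_vvv = 0.000000; k1 = (-1.000000, -1.000000, 0.076923, 1.142857)
  k2: at (u, v) = (-0.525000, -0.275000), (du/dtau, dv/dtau) = (-0.998077, -0.971429); Gamma_uuu = -0.626398, Gamma_uuv = 0.000000, Gamma_uvv = 0.556124, Gamma_vuu = 0.000000, Gamma_vuv = -0.591341, Gamma_vvv = 0.000000; k2 = (-0.998077, -0.971429, 0.099192, 1.146682)
  k3: at (u, v) = (-0.524952, -0.274286), (du/dtau, dv/dtau) = (-0.997520, -0.971333); Gamma_uuu = -0.626379, Gamma_uuv = 0.000000, Gamma_uvv = 0.556091, Gamma_vuu = 0.000000, Gamma_vuv = -0.591304, Gamma_vvv = 0.000000; k3 = (-0.997520, -0.971333, 0.098611, 1.145857)
  k4: at (u, v) = (-0.549876, -0.298567), (du/dtau, dv/dtau) = (-0.995069, -0.942707); Gamma_uuu = -0.635795, Gamma_uuv = 0.000000, Gamma_uvv = 0.572967, Gamma_vuu = 0.000000, Gamma_vuv = -0.610172, Gamma_vvv = 0.000000; k4 = (-0.995069, -0.942707, 0.120347, 1.144755)
  Y <- Y + (h/6)(k1 + 2k2 + 2k3 + k4): u = -0.5499, v = -0.2986, du/dtau = -0.9951, dv/dtau = -0.9427
step 2:
  k1: at (u, v) = (-0.549886, -0.298569), (du/dtau, dv/dtau) = (-0.995059, -0.942728); Gamma_uuu = -0.635798, Gamma_uuv = 0.000000, Gamma_uvv = 0.572973, Gamma_vuu = 0.000000, Gamma_vuv = -0.610179, Gamma_vvv = 0.000000; k1 = (-0.995059, -0.942728, 0.120310, 1.144781)
  k2: at (u, v) = (-0.574762, -0.322137), (du/dtau, dv/dtau) = (-0.992052, -0.914108); Gamma_uuu = -0.643738, Gamma_uuv = 0.000000, Gamma_uvv = 0.589133, Gamma_vuu = 0.000000, Gamma_vuv = -0.628035, Gamma_vvv = 0.000000; k2 = (-0.992052, -0.914108, 0.141269, 1.139057)
  k3: at (u, v) = (-0.574687, -0.321421), (du/dtau, dv/dtau) = (-0.991528, -0.914251); Gamma_uuu = -0.643716, Gamma_uuv = 0.000000, Gamma_uvv = 0.589085, Gamma_vuu = 0.000000, Gamma_vuv = -0.627982, Gamma_vvv = 0.000000; k3 = (-0.991528, -0.914251, 0.140464, 1.138538)
  k4: at (u, v) = (-0.599462, -0.344281), (du/dtau, dv/dtau) = (-0.988036, -0.885801); Gamma_uuu = -0.650278, Gamma_uuv = 0.000000, Gamma_uvv = 0.604549, Gamma_vuu = 0.000000, Gamma_vuv = -0.644806, Gamma_vvv = 0.000000; k4 = (-0.988036, -0.885801, 0.160457, 1.128673)
  Y <- Y + (h/6)(k1 + 2k2 + 2k3 + k4): u = -0.5995, v = -0.3443, du/dtau = -0.9880, dv/dtau = -0.8858
step 3:
  k1: at (u, v) = (-0.599471, -0.344279), (du/dtau, dv/dtau) = (-0.988024, -0.885822); Gamma_uuu = -0.650280, Gamma_uuv = 0.000000, Gamma_uvv = 0.604554, Gamma_vuu = 0.000000, Gamma_vuv = -0.644812, Gamma_vvv = 0.000000; k1 = (-0.988024, -0.885822, 0.160416, 1.128697)
  k2: at (u, v) = (-0.624172, -0.366425), (du/dtau, dv/dtau) = (-0.984014, -0.857605); Gamma_uuu = -0.655580, Gamma_uuv = 0.000000, Gamma_uvv = 0.619389, Gamma_vuu = 0.000000, Gamma_vuv = -0.660642, Gamma_vvv = 0.000000; k2 = (-0.984014, -0.857605, 0.179235, 1.115025)
  k3: at (u, v) = (-0.624071, -0.365719), (du/dtau, dv/dtau) = (-0.983543, -0.857947); Gamma_uuu = -0.655561, Gamma_uuv = 0.000000, Gamma_uvv = 0.619330, Gamma_vuu = 0.000000, Gamma_vuv = -0.660580, Gamma_vvv = 0.000000; k3 = (-0.983543, -0.857947, 0.178290, 1.114831)
  k4: at (u, v) = (-0.648648, -0.387176), (du/dtau, dv/dtau) = (-0.979110, -0.830081); Gamma_uuu = -0.659702, Gamma_uuv = 0.000000, Gamma_uvv = 0.633559, Gamma_vuu = 0.000000, Gamma_vuv = -0.675413, Gamma_vvv = 0.000000; k4 = (-0.979110, -0.830081, 0.195883, 1.097871)
  Y <- Y + (h/6)(k1 + 2k2 + 2k3 + k4): u = -0.6487, v = -0.3872, du/dtau = -0.9791, dv/dtau = -0.8301
step 4:
  k1: at (u, v) = (-0.648656, -0.387171), (du/dtau, dv/dtau) = (-0.979096, -0.830103); Gamma_uuu = -0.659703, Gamma_uuv = 0.000000, Gamma_uvv = 0.633564, Gamma_vuu = 0.000000, Gamma_vuv = -0.675418, Gamma_vvv = 0.000000; k1 = (-0.979096, -0.830103, 0.195840, 1.097893)
  k2: at (u, v) = (-0.673134, -0.407923), (du/dtau, dv/dtau) = (-0.974200, -0.802656); Gamma_uuu = -0.662788, Gamma_uuv = 0.000000, Gamma_uvv = 0.647249, Gamma_vuu = 0.000000, Gamma_vuv = -0.689295, Gamma_vvv = 0.000000; k2 = (-0.974200, -0.802656, 0.212036, 1.077984)
  k3: at (u, v) = (-0.673011, -0.407237), (du/dtau, dv/dtau) = (-0.973795, -0.803154); Gamma_uuu = -0.662775, Gamma_uuv = 0.000000, Gamma_uvv = 0.647182, Gamma_vuu = 0.000000, Gamma_vuv = -0.689227, Gamma_vvv = 0.000000; k3 = (-0.973795, -0.803154, 0.211027, 1.078099)
  k4: at (u, v) = (-0.697346, -0.427328), (du/dtau, dv/dtau) = (-0.968545, -0.776198); Gamma_uuu = -0.664904, Gamma_uuv = 0.000000, Gamma_uvv = 0.660347, Gamma_vuu = 0.000000, Gamma_vuv = -0.702159, Gamma_vvv = 0.000000; k4 = (-0.968545, -0.776198, 0.225885, 1.055742)
  Y <- Y + (h/6)(k1 + 2k2 + 2k3 + k4): u = -0.6974, v = -0.4273, du/dtau = -0.9685, dv/dtau = -0.7762
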